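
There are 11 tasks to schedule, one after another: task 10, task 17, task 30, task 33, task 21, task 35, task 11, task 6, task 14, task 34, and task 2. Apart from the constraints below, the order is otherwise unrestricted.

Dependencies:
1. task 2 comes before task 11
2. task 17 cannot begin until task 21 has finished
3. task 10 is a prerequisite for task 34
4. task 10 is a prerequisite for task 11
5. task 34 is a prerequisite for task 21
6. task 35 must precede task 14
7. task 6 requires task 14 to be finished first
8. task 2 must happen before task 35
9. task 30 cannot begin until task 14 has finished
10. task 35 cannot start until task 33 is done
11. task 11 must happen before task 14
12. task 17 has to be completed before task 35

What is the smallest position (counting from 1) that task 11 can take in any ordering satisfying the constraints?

Working backwards through the constraints from task 11, its full set of required predecessors is task 10, task 2 — 2 of them.
So at minimum 2 tasks come before task 11, putting task 11 no earlier than position 3. That position is achievable by scheduling exactly those predecessors first.

3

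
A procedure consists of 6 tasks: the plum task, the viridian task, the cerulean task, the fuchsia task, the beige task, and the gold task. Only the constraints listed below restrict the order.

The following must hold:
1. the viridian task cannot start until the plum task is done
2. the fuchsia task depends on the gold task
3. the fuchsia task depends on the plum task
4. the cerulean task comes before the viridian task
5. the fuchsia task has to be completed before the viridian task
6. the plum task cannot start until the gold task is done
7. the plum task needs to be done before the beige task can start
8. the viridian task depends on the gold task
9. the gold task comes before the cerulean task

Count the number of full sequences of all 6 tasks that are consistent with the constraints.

11

The gold task is the only task with nothing required before it, so every ordering starts there.
Enumerating by repeatedly choosing an available task (one whose prerequisites are all placed) gives 11 distinct complete orderings.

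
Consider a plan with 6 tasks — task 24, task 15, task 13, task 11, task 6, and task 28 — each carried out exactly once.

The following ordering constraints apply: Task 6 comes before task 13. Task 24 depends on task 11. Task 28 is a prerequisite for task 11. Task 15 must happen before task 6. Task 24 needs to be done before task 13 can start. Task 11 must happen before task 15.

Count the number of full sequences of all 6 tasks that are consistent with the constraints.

3

Task 28 is the only task with nothing required before it, so every ordering starts there.
Enumerating by repeatedly choosing an available task (one whose prerequisites are all placed) gives 3 distinct complete orderings.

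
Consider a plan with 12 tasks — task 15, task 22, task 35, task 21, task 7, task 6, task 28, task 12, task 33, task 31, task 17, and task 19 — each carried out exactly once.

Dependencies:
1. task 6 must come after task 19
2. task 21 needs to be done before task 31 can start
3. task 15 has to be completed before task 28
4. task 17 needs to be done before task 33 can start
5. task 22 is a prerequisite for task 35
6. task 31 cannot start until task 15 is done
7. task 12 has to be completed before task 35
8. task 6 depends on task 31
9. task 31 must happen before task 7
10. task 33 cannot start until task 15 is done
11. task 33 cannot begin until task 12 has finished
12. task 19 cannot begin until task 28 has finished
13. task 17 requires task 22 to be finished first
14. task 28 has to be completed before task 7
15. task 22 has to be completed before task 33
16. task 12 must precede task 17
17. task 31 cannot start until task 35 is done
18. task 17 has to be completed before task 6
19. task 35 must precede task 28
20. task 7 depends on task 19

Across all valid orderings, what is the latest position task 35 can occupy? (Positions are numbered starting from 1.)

Every task that must follow task 35 has to come after it. Tracing all chains starting from task 35, those tasks are: task 7, task 6, task 28, task 31, task 19 — 5 in total.
With 5 mandatory successors out of 12 tasks total, the latest slot for task 35 is 12−5 = 7, and it's reachable by doing all non-successors before task 35.

7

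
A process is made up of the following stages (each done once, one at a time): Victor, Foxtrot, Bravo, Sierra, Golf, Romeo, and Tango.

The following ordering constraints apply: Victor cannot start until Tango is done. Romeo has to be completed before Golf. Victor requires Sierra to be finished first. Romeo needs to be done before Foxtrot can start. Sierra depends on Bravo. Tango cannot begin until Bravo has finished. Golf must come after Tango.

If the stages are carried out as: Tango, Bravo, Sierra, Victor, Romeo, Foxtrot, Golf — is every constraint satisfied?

No

The sequence places Tango ahead of Bravo.
But one of the constraints requires Bravo before Tango, so this ordering violates it.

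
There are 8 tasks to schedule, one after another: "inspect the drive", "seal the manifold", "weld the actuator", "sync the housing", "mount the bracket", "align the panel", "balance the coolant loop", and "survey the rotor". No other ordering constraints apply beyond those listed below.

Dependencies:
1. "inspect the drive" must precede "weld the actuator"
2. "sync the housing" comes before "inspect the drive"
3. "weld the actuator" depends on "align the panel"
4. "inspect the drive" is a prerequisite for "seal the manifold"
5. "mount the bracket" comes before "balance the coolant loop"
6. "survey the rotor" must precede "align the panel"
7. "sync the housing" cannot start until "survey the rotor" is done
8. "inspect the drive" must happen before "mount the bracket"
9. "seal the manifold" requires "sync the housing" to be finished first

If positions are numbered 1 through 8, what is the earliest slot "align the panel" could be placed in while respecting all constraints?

Working backwards through the constraints from "align the panel", its only required predecessor is "survey the rotor".
So at minimum 1 task comes before "align the panel", putting "align the panel" no earlier than position 2. That position is achievable by scheduling exactly that predecessor first.

2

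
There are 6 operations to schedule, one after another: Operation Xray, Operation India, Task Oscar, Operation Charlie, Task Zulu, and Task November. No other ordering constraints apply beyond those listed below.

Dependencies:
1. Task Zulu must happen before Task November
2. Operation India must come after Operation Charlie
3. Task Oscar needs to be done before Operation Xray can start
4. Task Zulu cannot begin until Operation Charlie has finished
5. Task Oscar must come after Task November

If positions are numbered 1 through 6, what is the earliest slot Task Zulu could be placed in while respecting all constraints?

The only operation forced before Task Zulu (directly or transitively) is Operation Charlie.
So at minimum 1 operation comes before Task Zulu, putting Task Zulu no earlier than position 2. That position is achievable by scheduling exactly that predecessor first.

2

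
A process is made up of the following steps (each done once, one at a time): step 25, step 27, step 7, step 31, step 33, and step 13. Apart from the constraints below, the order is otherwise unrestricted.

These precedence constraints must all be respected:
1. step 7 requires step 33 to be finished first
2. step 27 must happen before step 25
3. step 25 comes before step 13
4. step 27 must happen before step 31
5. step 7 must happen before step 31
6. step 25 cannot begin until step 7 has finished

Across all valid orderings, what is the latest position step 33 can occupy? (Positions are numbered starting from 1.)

Every step that must follow step 33 has to come after it. Tracing all chains starting from step 33, those steps are: step 25, step 7, step 31, step 13 — 4 in total.
So at least 4 steps follow step 33, putting step 33 no later than position 2. That position is achievable by scheduling everything else first.

2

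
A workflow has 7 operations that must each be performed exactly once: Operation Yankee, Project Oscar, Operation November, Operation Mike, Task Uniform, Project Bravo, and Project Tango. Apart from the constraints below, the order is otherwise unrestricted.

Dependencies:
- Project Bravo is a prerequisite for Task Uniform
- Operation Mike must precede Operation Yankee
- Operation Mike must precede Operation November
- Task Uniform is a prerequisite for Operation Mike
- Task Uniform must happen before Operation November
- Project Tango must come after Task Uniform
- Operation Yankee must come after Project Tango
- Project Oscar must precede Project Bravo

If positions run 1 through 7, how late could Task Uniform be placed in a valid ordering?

Every operation that must follow Task Uniform has to come after it. Tracing all chains starting from Task Uniform, those operations are: Operation Yankee, Operation November, Operation Mike, Project Tango — 4 in total.
With 4 mandatory successors out of 7 operations total, the latest slot for Task Uniform is 7−4 = 3, and it's reachable by doing all non-successors before Task Uniform.

3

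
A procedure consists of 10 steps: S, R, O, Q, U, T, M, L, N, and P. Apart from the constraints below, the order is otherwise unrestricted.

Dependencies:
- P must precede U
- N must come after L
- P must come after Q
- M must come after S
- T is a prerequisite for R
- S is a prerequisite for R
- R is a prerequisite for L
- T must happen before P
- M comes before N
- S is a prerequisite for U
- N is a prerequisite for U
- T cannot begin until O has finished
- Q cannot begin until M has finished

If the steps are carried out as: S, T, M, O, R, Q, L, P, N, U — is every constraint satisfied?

The sequence places T ahead of O.
Since O is required before T, the ordering is invalid.

No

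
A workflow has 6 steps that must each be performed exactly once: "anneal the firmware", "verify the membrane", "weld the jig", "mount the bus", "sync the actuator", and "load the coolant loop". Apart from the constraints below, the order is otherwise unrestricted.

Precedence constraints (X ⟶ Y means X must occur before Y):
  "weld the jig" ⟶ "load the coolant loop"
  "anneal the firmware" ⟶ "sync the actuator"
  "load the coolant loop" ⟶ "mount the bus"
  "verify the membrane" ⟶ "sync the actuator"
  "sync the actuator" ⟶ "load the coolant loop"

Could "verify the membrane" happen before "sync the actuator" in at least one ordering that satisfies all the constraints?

Yes

"verify the membrane" is actually forced before "sync the actuator" by the constraints, so certainly some valid ordering has "verify the membrane" first.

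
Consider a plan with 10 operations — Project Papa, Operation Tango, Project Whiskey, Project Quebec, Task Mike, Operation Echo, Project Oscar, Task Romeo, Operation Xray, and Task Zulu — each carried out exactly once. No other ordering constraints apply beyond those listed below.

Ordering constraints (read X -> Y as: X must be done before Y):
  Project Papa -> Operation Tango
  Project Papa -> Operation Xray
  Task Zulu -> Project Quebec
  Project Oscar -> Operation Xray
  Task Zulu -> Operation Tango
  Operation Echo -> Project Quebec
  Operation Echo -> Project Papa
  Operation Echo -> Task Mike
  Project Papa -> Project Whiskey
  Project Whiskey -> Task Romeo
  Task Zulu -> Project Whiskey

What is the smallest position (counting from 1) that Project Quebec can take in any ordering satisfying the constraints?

The operations that are forced before Project Quebec, directly or transitively, are Operation Echo, Task Zulu. That's 2 operations.
So at minimum 2 operations come before Project Quebec, putting Project Quebec no earlier than position 3. That position is achievable by scheduling exactly those predecessors first.

3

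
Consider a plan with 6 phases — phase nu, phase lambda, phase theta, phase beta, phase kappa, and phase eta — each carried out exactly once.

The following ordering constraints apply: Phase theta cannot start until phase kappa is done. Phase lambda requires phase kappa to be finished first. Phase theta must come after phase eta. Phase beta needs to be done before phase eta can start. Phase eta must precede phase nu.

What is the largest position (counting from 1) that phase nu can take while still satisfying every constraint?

No constraint forces any phase after phase nu, so it can be placed last, in position 6.

6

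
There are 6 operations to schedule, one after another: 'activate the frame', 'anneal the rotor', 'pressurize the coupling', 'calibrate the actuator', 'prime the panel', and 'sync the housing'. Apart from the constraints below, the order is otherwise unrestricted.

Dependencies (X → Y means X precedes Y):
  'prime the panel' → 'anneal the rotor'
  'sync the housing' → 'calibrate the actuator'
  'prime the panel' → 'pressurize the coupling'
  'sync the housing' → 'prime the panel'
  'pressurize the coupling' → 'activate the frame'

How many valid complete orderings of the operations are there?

'sync the housing' is the only operation with nothing required before it, so every ordering starts there.
Enumerating by repeatedly choosing an available operation (one whose prerequisites are all placed) gives 15 distinct complete orderings.

15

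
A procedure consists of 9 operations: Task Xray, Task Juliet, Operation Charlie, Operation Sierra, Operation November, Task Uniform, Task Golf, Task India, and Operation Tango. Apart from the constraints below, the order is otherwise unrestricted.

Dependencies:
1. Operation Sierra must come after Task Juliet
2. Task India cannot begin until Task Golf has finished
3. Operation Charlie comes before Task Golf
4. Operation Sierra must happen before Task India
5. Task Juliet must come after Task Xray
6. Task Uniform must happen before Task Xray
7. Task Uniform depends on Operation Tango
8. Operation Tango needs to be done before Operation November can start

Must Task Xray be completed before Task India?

Yes

Chaining the stated constraints: Task Xray → Task Juliet → Operation Sierra → Task India.
Hence Task Xray necessarily comes before Task India.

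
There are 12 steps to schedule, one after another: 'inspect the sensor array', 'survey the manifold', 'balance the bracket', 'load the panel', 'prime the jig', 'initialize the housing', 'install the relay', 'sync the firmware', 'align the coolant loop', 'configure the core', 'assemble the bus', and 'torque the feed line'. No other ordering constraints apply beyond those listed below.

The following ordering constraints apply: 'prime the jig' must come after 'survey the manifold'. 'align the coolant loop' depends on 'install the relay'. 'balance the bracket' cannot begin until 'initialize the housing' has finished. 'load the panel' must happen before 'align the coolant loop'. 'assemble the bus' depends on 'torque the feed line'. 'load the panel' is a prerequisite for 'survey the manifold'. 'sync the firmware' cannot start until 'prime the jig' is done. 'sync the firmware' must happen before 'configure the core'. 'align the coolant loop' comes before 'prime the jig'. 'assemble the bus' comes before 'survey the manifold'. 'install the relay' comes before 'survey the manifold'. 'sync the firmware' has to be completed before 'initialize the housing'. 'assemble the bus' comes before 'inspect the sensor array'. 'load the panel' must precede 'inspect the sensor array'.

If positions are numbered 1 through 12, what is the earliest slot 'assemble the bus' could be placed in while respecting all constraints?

2

Working backwards through the constraints from 'assemble the bus', its only required predecessor is 'torque the feed line'.
So at minimum 1 step comes before 'assemble the bus', putting 'assemble the bus' no earlier than position 2. That position is achievable by scheduling exactly that predecessor first.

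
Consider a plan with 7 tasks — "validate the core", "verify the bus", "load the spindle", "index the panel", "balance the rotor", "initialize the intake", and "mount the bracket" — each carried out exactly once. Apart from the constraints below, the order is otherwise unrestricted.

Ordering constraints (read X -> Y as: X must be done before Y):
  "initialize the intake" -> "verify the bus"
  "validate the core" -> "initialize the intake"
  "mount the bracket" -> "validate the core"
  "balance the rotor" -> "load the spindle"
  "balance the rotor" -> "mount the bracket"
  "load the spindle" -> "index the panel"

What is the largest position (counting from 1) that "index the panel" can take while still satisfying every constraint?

7

"index the panel" has no required successors, so nothing stops it from going last (position 7).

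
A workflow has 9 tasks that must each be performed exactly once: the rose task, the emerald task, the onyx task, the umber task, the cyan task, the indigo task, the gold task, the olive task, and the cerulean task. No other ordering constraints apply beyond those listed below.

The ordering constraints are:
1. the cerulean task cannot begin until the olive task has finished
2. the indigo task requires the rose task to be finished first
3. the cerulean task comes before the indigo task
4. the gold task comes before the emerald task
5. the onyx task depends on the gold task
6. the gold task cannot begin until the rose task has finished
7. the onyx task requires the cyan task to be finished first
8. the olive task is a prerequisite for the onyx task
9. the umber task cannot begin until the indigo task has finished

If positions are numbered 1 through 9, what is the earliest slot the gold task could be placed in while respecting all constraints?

Working backwards through the constraints from the gold task, its only required predecessor is the rose task.
So at minimum 1 task comes before the gold task, putting the gold task no earlier than position 2. That position is achievable by scheduling exactly that predecessor first.

2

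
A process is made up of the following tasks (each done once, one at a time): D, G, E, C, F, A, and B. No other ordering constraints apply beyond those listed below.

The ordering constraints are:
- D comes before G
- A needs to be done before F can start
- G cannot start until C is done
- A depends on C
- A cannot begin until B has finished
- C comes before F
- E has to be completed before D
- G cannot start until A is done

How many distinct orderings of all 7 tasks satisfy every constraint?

50

The tasks with no prerequisites are E, C, B; any of them can be placed first.
Counting all ways to extend the partial order to a total order gives 50.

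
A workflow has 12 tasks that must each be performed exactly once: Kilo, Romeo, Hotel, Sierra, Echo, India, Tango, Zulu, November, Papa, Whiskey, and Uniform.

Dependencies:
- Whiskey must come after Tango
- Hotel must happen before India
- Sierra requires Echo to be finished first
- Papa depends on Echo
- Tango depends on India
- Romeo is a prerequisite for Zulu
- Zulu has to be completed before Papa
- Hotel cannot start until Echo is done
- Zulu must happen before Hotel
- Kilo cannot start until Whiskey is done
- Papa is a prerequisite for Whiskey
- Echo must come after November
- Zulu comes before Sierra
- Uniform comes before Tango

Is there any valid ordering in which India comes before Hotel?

Following Hotel → India, Hotel must precede India in every valid ordering.
So no valid ordering can have India before Hotel.

No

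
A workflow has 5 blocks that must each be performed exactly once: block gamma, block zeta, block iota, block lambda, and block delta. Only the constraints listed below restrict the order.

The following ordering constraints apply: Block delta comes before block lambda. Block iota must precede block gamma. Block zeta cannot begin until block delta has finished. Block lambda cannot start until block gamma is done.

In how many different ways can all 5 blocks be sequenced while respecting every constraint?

9

The blocks with no prerequisites are block iota, block delta; any of them can be placed first.
Enumerating by repeatedly choosing an available block (one whose prerequisites are all placed) gives 9 distinct complete orderings.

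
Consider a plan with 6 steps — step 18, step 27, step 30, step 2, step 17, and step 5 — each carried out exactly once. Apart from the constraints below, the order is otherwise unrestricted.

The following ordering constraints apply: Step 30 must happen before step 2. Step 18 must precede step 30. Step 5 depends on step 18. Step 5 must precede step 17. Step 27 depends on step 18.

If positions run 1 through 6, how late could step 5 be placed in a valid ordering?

The only step forced after step 5 (directly or by a chain) is step 17.
So at least 1 step follows step 5, putting step 5 no later than position 5. That position is achievable by scheduling everything else first.

5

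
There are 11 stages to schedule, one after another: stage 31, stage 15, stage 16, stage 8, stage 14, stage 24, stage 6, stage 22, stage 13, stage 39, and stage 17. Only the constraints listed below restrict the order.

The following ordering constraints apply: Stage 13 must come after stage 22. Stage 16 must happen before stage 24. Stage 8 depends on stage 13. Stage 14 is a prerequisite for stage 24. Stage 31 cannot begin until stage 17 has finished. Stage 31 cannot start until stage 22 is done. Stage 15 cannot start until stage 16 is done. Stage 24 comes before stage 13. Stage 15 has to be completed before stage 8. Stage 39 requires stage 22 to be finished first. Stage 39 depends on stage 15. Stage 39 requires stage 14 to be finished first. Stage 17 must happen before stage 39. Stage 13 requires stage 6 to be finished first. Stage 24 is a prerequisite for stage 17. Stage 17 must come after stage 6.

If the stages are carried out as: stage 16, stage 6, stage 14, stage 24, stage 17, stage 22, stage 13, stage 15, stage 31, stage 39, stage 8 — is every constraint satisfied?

Checking each listed constraint against this order: for instance, stage 16 is in position 1 and stage 15 in position 8, so that constraint holds — and the remaining constraints check out the same way.

Yes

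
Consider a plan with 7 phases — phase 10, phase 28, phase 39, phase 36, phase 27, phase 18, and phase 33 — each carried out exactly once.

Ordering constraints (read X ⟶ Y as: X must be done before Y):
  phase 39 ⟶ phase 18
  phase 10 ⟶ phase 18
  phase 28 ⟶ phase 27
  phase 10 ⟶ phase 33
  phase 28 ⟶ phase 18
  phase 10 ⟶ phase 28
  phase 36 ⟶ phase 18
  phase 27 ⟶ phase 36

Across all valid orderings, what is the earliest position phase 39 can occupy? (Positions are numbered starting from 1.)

1

Phase 39 has no prerequisites at all, so it can go in position 1.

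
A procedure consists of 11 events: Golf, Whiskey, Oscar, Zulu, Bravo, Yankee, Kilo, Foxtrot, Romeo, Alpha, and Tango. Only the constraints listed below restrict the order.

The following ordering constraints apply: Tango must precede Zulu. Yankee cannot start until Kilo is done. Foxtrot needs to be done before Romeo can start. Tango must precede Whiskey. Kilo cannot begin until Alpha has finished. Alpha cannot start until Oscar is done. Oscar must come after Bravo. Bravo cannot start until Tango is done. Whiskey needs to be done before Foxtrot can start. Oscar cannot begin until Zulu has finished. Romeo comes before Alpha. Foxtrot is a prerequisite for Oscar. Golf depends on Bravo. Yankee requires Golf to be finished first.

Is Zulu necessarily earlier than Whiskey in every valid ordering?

Zulu and Whiskey are not related by any chain of constraints.
So Zulu can come before Whiskey or after — it is not forced.

No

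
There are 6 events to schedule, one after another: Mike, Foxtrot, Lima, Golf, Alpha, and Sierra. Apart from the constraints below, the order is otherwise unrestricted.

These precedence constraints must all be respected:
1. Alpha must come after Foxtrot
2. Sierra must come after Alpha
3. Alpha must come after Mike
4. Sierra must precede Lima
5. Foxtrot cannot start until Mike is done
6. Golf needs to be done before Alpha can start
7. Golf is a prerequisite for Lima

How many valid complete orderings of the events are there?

2 events have no prerequisites (Mike, Golf), so any of them could come first.
Counting all ways to extend the partial order to a total order gives 3.

3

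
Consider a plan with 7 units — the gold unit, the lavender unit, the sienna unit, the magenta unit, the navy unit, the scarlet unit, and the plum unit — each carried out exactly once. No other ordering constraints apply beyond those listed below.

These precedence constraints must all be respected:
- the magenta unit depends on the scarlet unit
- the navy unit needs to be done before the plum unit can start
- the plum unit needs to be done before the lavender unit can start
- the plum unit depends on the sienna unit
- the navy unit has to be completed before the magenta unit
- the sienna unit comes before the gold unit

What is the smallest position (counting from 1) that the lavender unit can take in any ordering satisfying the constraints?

The units that are forced before the lavender unit, directly or transitively, are the sienna unit, the navy unit, the plum unit. That's 3 units.
So at minimum 3 units come before the lavender unit, putting the lavender unit no earlier than position 4. That position is achievable by scheduling exactly those predecessors first.

4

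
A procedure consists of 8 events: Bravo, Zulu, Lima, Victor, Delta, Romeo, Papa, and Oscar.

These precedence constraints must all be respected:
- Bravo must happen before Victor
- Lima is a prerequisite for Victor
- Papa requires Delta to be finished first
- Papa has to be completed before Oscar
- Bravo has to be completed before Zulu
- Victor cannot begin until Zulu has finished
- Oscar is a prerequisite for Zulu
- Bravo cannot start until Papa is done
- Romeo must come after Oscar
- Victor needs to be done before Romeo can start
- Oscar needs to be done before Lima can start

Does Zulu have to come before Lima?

No

No chain of constraints connects Zulu to Lima in either direction.
There exist valid orderings with Lima before Zulu, so Zulu is not required to come first.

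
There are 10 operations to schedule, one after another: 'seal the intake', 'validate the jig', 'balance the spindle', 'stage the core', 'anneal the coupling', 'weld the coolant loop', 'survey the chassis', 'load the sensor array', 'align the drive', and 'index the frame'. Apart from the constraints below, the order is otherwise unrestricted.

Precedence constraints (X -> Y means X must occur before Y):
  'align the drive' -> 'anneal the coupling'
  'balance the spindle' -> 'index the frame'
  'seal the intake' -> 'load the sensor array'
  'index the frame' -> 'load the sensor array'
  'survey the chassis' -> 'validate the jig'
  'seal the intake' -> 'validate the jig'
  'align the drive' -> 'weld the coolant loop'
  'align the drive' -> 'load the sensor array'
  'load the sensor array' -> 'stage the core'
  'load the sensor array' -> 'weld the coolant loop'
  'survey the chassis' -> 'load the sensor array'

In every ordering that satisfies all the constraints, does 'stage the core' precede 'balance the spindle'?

No

In fact the dependencies run the other way: 'balance the spindle' → 'index the frame' → 'load the sensor array' → 'stage the core'.
So 'stage the core' never precedes 'balance the spindle'.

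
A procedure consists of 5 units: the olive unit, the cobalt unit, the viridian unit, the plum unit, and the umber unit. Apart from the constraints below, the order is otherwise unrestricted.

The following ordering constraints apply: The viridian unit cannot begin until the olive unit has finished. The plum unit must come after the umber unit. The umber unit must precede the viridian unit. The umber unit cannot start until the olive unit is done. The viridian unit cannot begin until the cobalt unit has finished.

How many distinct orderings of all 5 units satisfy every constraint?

7

The units with no prerequisites are the olive unit, the cobalt unit; any of them can be placed first.
Counting all ways to extend the partial order to a total order gives 7.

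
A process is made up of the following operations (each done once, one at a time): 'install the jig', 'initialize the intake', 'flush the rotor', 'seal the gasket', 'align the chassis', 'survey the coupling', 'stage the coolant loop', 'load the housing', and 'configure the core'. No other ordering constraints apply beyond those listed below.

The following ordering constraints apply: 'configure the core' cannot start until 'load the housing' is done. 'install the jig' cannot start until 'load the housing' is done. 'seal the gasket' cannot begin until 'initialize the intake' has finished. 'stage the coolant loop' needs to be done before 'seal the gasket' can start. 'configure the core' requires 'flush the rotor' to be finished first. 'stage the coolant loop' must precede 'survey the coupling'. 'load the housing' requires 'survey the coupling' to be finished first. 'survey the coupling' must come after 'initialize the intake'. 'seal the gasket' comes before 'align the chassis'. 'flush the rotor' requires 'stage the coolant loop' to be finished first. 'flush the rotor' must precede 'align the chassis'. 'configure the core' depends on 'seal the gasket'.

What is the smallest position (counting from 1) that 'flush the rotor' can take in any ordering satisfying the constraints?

2

The only operation forced before 'flush the rotor' (directly or transitively) is 'stage the coolant loop'.
With 1 mandatory predecessor, the earliest 'flush the rotor' can sit is position 1+1 = 2, and placing just that one first achieves it.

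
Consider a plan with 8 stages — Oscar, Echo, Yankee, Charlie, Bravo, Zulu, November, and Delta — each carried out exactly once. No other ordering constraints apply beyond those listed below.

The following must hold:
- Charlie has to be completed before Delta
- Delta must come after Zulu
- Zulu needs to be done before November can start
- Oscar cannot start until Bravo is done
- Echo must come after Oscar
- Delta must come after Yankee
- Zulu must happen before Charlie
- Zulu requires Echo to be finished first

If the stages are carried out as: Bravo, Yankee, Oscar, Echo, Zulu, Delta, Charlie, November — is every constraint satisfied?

No

In the proposed order, Delta appears before Charlie.
That contradicts the constraint that Charlie must precede Delta.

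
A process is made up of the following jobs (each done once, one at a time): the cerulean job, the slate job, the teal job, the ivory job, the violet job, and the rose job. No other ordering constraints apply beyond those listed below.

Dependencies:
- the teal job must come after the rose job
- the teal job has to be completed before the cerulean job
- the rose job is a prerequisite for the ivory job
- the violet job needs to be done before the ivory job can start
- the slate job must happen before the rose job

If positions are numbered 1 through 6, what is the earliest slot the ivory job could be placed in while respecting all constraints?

4

Working backwards through the constraints from the ivory job, its full set of required predecessors is the slate job, the violet job, the rose job — 3 of them.
So at minimum 3 jobs come before the ivory job, putting the ivory job no earlier than position 4. That position is achievable by scheduling exactly those predecessors first.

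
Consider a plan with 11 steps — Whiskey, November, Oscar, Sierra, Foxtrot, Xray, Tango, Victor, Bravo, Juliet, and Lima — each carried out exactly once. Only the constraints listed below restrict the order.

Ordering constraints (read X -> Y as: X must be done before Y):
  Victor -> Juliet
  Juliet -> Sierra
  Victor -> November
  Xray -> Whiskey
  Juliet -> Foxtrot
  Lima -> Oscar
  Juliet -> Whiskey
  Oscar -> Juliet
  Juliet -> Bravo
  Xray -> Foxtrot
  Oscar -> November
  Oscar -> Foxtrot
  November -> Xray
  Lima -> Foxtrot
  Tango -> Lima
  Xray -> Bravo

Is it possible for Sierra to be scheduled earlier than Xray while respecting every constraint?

Yes

No chain of constraints runs from Xray to Sierra, so Xray is not required to come first.
That means at least one valid schedule has Sierra before Xray.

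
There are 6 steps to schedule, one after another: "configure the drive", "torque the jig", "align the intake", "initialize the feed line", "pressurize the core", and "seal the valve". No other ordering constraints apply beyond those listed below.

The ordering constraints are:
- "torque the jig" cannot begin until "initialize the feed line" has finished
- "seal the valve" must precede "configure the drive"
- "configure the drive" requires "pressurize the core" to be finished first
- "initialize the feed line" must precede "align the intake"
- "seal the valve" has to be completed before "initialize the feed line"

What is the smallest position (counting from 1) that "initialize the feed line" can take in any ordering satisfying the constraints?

The only step forced before "initialize the feed line" (directly or transitively) is "seal the valve".
With 1 mandatory predecessor, the earliest "initialize the feed line" can sit is position 1+1 = 2, and placing just that one first achieves it.

2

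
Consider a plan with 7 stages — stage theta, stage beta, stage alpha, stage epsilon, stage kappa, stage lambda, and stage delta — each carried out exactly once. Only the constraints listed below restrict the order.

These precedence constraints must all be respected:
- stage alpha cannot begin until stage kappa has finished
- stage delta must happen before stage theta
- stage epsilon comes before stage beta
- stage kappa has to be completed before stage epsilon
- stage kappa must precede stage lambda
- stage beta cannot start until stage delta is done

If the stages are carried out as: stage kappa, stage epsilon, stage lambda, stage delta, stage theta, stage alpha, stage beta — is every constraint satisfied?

Going through the constraints one by one, each required predecessor appears earlier in the sequence than its dependent — e.g. stage epsilon (position 2) is before stage beta (position 7), as required.

Yes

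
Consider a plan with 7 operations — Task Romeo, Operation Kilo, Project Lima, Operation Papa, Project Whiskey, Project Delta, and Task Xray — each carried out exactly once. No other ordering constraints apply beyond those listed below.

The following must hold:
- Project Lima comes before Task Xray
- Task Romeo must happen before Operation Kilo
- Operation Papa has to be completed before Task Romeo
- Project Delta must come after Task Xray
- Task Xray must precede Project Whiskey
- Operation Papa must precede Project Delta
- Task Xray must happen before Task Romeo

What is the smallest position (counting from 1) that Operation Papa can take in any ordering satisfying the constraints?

Operation Papa has no prerequisites at all, so it can go in position 1.

1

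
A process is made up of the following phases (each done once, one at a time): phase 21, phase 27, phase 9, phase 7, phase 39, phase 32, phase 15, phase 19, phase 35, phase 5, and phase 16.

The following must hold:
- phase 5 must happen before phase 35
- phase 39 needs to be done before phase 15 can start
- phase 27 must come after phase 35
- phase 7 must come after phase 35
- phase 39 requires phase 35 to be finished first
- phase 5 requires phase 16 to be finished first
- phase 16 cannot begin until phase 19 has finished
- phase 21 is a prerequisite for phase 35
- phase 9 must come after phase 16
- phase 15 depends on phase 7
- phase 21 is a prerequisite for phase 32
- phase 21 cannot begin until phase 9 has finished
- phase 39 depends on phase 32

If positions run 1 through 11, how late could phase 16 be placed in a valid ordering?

2

The phases that are forced after phase 16, directly or by a chain of constraints, are phase 21, phase 27, phase 9, phase 7, phase 39, phase 32, phase 15, phase 35, phase 5. That's 9 phases.
With 9 mandatory successors out of 11 phases total, the latest slot for phase 16 is 11−9 = 2, and it's reachable by doing all non-successors before phase 16.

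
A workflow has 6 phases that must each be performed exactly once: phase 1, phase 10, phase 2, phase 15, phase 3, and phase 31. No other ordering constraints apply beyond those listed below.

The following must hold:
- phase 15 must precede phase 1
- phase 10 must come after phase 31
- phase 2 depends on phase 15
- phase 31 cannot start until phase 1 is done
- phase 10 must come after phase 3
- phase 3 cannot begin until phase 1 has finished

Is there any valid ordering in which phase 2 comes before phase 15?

No

Following phase 15 → phase 2, phase 15 must precede phase 2 in every valid ordering.
Hence phase 2 can never be scheduled before phase 15.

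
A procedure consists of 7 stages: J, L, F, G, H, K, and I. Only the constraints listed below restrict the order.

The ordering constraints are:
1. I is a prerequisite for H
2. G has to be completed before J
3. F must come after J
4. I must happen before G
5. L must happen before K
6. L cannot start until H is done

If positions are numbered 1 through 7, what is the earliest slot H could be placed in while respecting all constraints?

2

Working backwards through the constraints from H, its only required predecessor is I.
So at minimum 1 stage comes before H, putting H no earlier than position 2. That position is achievable by scheduling exactly that predecessor first.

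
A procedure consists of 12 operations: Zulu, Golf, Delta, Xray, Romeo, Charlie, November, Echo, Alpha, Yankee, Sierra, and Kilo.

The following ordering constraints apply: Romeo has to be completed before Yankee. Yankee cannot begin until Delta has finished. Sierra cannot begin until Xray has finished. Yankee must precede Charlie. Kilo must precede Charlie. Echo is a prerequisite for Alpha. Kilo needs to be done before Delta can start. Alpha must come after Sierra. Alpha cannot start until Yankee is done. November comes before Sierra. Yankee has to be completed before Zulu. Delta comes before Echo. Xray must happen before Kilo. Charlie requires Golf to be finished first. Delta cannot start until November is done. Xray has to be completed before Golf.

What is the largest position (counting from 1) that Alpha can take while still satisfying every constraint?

12

No constraint forces any operation after Alpha, so it can be placed last, in position 12.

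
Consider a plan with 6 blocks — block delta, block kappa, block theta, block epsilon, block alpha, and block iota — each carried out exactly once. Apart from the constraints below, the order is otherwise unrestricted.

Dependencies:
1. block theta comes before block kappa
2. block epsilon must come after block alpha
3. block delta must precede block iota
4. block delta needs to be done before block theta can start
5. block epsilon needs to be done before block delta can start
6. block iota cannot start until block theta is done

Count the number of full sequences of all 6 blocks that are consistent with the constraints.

Block alpha is the only block with nothing required before it, so every ordering starts there.
Enumerating by repeatedly choosing an available block (one whose prerequisites are all placed) gives 2 distinct complete orderings.

2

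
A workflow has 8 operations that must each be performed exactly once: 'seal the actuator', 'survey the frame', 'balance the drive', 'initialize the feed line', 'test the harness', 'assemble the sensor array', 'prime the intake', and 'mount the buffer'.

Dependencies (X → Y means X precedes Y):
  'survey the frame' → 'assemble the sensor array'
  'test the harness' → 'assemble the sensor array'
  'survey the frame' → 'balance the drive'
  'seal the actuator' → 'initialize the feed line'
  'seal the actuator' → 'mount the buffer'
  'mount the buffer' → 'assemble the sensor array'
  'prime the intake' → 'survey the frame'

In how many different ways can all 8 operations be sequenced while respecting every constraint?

3 operations have no prerequisites ('seal the actuator', 'test the harness', 'prime the intake'), so any of them could come first.
Systematically extending each partial ordering one operation at a time and counting, there are 520 complete orderings.

520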